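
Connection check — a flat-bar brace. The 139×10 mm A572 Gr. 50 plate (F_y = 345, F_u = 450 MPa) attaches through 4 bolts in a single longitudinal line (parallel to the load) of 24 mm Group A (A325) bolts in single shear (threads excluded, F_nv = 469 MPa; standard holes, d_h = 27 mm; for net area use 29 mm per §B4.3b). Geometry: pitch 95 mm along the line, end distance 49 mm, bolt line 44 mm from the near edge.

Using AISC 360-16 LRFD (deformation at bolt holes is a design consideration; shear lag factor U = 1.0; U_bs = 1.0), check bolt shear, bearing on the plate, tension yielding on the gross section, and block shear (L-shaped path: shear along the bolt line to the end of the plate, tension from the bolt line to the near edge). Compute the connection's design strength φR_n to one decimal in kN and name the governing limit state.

431.6 kN (gross-section yield governs)

Bolt shear: A_b = π(24)²/4 = 452.39 mm². φR_n = 0.75 × 469 × 452.39 × 4 × 1 = 636.5 kN.
Bearing (10 mm plate, F_u = 450 MPa): end bolts L_c = 49 − 27/2 = 35.5, R_n = min(1.2×35.5×10×450, 2.4×24×10×450) = 191.7 kN/bolt; interior L_c = 95 − 27 = 68, R_n = 259.2 kN/bolt. φR_n = 0.75 × (1×191.7 + 3×259.2) = 727.0 kN.
Tension yield (gross): A_g = 139×10 = 1390 mm². φR_n = 0.90 × 345 × 1390 = 431.6 kN.
Block shear: shear path 1×[49+3×95] = 1×334 mm, A_gv = 3340, A_nv = 1×(334 − 3.5×29)×10 = 2325 mm²; tension to near edge: (44 − 0.5×29)×10 = 295 mm². R_n = min(0.6×450×2325, 0.6×345×3340) + 1.0×450×295 = min(627.75, 691.38) + 132.75 = 760.5 kN. φR_n = 0.75 × 760.5 = 570.4 kN.
Governing: min(636.5, 727.0, 431.6, 570.4) = 431.6 kN → gross-section yield.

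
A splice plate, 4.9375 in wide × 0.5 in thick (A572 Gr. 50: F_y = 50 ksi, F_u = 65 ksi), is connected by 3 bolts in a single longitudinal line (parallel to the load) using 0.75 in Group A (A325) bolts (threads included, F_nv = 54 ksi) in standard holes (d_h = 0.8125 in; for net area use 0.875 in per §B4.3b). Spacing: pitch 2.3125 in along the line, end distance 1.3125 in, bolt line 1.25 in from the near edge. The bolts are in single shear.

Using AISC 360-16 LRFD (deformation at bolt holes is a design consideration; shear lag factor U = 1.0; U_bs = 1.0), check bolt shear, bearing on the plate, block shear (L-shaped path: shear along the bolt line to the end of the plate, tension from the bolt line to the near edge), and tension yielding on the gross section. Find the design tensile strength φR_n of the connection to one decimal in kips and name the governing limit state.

53.7 kips (bolt shear governs)

Bolt shear: A_b = π(0.75)²/4 = 0.44179 in². φR_n = 0.75 × 54 × 0.44179 × 3 × 1 = 53.7 kips.
Bearing (0.5 in plate, F_u = 65 ksi): end bolts L_c = 1.3125 − 0.8125/2 = 0.90625, R_n = min(1.2×0.90625×0.5×65, 2.4×0.75×0.5×65) = 35.344 kips/bolt; interior L_c = 2.3125 − 0.8125 = 1.5, R_n = 58.5 kips/bolt. φR_n = 0.75 × (1×35.344 + 2×58.5) = 114.3 kips.
Block shear: shear path 1×[1.3125+2×2.3125] = 1×5.9375 in, A_gv = 2.9688, A_nv = 1×(5.9375 − 2.5×0.875)×0.5 = 1.875 in²; tension to near edge: (1.25 − 0.5×0.875)×0.5 = 0.40625 in². R_n = min(0.6×65×1.875, 0.6×50×2.9688) + 1.0×65×0.40625 = min(73.125, 89.064) + 26.406 = 99.531 kips. φR_n = 0.75 × 99.531 = 74.6 kips.
Tension yield (gross): A_g = 4.9375×0.5 = 2.4688 in². φR_n = 0.90 × 50 × 2.4688 = 111.1 kips.
Governing: min(53.7, 114.3, 74.6, 111.1) = 53.7 kips → bolt shear.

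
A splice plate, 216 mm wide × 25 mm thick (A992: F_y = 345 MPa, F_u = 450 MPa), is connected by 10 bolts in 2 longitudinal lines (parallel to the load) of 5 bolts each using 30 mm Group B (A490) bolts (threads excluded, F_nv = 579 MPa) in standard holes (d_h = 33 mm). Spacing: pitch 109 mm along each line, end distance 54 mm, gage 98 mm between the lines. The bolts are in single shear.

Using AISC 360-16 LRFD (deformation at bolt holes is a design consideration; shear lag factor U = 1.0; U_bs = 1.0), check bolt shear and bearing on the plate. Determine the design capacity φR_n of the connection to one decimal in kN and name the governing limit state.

Bolt shear: A_b = π(30)²/4 = 706.86 mm². φR_n = 0.75 × 579 × 706.86 × 10 × 1 = 3069.5 kN.
Bearing (25 mm plate, F_u = 450 MPa): end bolts L_c = 54 − 33/2 = 37.5, R_n = min(1.2×37.5×25×450, 2.4×30×25×450) = 506.25 kN/bolt; interior L_c = 109 − 33 = 76, R_n = 810 kN/bolt. φR_n = 0.75 × (2×506.25 + 8×810) = 5619.4 kN.
Governing: min(3069.5, 5619.4) = 3069.5 kN → bolt shear.

3069.5 kN (bolt shear governs)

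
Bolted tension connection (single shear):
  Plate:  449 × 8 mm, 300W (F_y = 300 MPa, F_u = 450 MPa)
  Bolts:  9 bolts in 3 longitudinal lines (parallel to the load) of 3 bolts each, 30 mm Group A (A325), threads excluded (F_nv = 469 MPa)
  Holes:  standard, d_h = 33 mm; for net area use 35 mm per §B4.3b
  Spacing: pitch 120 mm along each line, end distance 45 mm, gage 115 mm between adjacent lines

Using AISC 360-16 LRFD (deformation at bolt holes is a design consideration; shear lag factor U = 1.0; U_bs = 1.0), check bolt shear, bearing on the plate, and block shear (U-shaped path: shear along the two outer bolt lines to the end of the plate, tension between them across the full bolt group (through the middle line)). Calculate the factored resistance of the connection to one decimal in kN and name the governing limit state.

1047.6 kN (block shear governs)

Bolt shear: A_b = π(30)²/4 = 706.86 mm². φR_n = 0.75 × 469 × 706.86 × 9 × 1 = 2237.7 kN.
Bearing (8 mm plate, F_u = 450 MPa): end bolts L_c = 45 − 33/2 = 28.5, R_n = min(1.2×28.5×8×450, 2.4×30×8×450) = 123.12 kN/bolt; interior L_c = 120 − 33 = 87, R_n = 259.2 kN/bolt. φR_n = 0.75 × (3×123.12 + 6×259.2) = 1443.4 kN.
Block shear: shear path 2×[45+2×120] = 2×285 mm, A_gv = 4560, A_nv = 2×(285 − 2.5×35)×8 = 3160 mm²; tension across gage: (230 − 2×35)×8 = 1280 mm². R_n = min(0.6×450×3160, 0.6×300×4560) + 1.0×450×1280 = min(853.2, 820.8) + 576 = 1396.8 kN. φR_n = 0.75 × 1396.8 = 1047.6 kN.
Governing: min(2237.7, 1443.4, 1047.6) = 1047.6 kN → block shear.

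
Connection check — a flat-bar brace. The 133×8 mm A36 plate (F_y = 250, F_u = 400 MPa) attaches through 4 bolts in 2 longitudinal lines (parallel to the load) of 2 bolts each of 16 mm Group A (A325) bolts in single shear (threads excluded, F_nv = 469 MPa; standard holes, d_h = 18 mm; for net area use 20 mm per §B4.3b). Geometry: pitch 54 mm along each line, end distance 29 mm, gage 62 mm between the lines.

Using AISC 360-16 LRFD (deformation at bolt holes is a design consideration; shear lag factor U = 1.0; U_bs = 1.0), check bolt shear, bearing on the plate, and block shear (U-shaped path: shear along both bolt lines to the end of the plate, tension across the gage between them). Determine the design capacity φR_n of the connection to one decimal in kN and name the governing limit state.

250.2 kN (block shear governs)

Bolt shear: A_b = π(16)²/4 = 201.06 mm². φR_n = 0.75 × 469 × 201.06 × 4 × 1 = 282.9 kN.
Bearing (8 mm plate, F_u = 400 MPa): end bolts L_c = 29 − 18/2 = 20, R_n = min(1.2×20×8×400, 2.4×16×8×400) = 76.8 kN/bolt; interior L_c = 54 − 18 = 36, R_n = 122.88 kN/bolt. φR_n = 0.75 × (2×76.8 + 2×122.88) = 299.5 kN.
Block shear: shear path 2×[29+1×54] = 2×83 mm, A_gv = 1328, A_nv = 2×(83 − 1.5×20)×8 = 848 mm²; tension across gage: (62 − 1×20)×8 = 336 mm². R_n = min(0.6×400×848, 0.6×250×1328) + 1.0×400×336 = min(203.52, 199.2) + 134.4 = 333.6 kN. φR_n = 0.75 × 333.6 = 250.2 kN.
Governing: min(282.9, 299.5, 250.2) = 250.2 kN → block shear.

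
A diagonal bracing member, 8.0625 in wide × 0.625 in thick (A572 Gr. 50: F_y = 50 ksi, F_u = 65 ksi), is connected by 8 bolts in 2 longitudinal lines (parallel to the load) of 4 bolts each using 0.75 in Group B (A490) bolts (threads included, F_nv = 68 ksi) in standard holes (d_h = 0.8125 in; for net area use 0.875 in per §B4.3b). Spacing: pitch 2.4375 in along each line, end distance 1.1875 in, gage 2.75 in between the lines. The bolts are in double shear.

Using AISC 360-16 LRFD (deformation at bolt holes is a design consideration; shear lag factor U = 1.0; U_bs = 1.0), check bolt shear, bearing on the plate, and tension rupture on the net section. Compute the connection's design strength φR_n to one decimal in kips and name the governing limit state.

Bolt shear: A_b = π(0.75)²/4 = 0.44179 in². φR_n = 0.75 × 68 × 0.44179 × 8 × 2 = 360.5 kips.
Bearing (0.625 in plate, F_u = 65 ksi): end bolts L_c = 1.1875 − 0.8125/2 = 0.78125, R_n = min(1.2×0.78125×0.625×65, 2.4×0.75×0.625×65) = 38.086 kips/bolt; interior L_c = 2.4375 − 0.8125 = 1.625, R_n = 73.125 kips/bolt. φR_n = 0.75 × (2×38.086 + 6×73.125) = 386.2 kips.
Tension rupture (net): A_n = (8.0625 − 2×0.875)×0.625 = 3.9453 in² (U = 1.0, A_e = A_n). φR_n = 0.75 × 65 × 3.9453 = 192.3 kips.
Governing: min(360.5, 386.2, 192.3) = 192.3 kips → net-section rupture.

192.3 kips (net-section rupture governs)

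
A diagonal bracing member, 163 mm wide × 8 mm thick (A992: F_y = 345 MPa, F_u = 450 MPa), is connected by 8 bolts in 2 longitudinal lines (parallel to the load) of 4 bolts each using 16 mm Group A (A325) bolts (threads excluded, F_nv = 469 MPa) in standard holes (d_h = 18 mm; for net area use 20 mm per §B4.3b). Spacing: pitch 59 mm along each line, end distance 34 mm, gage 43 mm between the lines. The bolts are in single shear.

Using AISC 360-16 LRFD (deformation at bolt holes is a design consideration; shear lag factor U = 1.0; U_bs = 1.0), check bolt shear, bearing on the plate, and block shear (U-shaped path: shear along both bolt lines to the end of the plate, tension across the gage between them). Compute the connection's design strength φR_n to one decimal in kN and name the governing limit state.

Bolt shear: A_b = π(16)²/4 = 201.06 mm². φR_n = 0.75 × 469 × 201.06 × 8 × 1 = 565.8 kN.
Bearing (8 mm plate, F_u = 450 MPa): end bolts L_c = 34 − 18/2 = 25, R_n = min(1.2×25×8×450, 2.4×16×8×450) = 108 kN/bolt; interior L_c = 59 − 18 = 41, R_n = 138.24 kN/bolt. φR_n = 0.75 × (2×108 + 6×138.24) = 784.1 kN.
Block shear: shear path 2×[34+3×59] = 2×211 mm, A_gv = 3376, A_nv = 2×(211 − 3.5×20)×8 = 2256 mm²; tension across gage: (43 − 1×20)×8 = 184 mm². R_n = min(0.6×450×2256, 0.6×345×3376) + 1.0×450×184 = min(609.12, 698.83) + 82.8 = 691.92 kN. φR_n = 0.75 × 691.92 = 518.9 kN.
Governing: min(565.8, 784.1, 518.9) = 518.9 kN → block shear.

518.9 kN (block shear governs)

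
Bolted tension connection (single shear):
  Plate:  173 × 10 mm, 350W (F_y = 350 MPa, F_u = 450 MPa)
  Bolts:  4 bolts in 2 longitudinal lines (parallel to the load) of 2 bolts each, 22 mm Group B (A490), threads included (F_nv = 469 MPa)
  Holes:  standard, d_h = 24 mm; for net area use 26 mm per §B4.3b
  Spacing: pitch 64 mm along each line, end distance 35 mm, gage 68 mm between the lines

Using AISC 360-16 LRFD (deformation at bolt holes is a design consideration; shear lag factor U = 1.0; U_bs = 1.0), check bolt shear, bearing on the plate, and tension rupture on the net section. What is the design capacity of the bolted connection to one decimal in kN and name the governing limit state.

Bolt shear: A_b = π(22)²/4 = 380.13 mm². φR_n = 0.75 × 469 × 380.13 × 4 × 1 = 534.8 kN.
Bearing (10 mm plate, F_u = 450 MPa): end bolts L_c = 35 − 24/2 = 23, R_n = min(1.2×23×10×450, 2.4×22×10×450) = 124.2 kN/bolt; interior L_c = 64 − 24 = 40, R_n = 216 kN/bolt. φR_n = 0.75 × (2×124.2 + 2×216) = 510.3 kN.
Tension rupture (net): A_n = (173 − 2×26)×10 = 1210 mm² (U = 1.0, A_e = A_n). φR_n = 0.75 × 450 × 1210 = 408.4 kN.
Governing: min(534.8, 510.3, 408.4) = 408.4 kN → net-section rupture.

408.4 kN (net-section rupture governs)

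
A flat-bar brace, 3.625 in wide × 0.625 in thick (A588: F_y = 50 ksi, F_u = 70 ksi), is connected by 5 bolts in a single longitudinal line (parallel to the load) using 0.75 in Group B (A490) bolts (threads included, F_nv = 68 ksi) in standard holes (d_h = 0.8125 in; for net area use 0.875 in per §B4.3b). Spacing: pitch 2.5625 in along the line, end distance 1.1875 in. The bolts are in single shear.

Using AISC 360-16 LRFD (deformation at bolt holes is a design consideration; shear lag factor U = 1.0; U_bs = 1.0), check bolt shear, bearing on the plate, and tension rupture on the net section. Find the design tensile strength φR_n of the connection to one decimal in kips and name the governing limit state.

Bolt shear: A_b = π(0.75)²/4 = 0.44179 in². φR_n = 0.75 × 68 × 0.44179 × 5 × 1 = 112.7 kips.
Bearing (0.625 in plate, F_u = 70 ksi): end bolts L_c = 1.1875 − 0.8125/2 = 0.78125, R_n = min(1.2×0.78125×0.625×70, 2.4×0.75×0.625×70) = 41.016 kips/bolt; interior L_c = 2.5625 − 0.8125 = 1.75, R_n = 78.75 kips/bolt. φR_n = 0.75 × (1×41.016 + 4×78.75) = 267.0 kips.
Tension rupture (net): A_n = (3.625 − 1×0.875)×0.625 = 1.7188 in² (U = 1.0, A_e = A_n). φR_n = 0.75 × 70 × 1.7188 = 90.2 kips.
Governing: min(112.7, 267.0, 90.2) = 90.2 kips → net-section rupture.

90.2 kips (net-section rupture governs)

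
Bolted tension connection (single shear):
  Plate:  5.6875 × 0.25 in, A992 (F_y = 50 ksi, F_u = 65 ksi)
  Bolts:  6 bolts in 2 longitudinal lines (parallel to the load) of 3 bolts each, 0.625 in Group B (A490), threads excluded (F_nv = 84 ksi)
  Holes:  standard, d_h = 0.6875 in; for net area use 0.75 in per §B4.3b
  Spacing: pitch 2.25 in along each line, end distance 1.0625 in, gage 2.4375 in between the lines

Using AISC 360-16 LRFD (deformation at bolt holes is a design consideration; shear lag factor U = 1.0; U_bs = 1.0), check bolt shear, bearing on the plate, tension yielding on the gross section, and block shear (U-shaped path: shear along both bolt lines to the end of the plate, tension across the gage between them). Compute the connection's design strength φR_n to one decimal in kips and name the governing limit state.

Bolt shear: A_b = π(0.625)²/4 = 0.3068 in². φR_n = 0.75 × 84 × 0.3068 × 6 × 1 = 116.0 kips.
Bearing (0.25 in plate, F_u = 65 ksi): end bolts L_c = 1.0625 − 0.6875/2 = 0.71875, R_n = min(1.2×0.71875×0.25×65, 2.4×0.625×0.25×65) = 14.016 kips/bolt; interior L_c = 2.25 − 0.6875 = 1.5625, R_n = 24.375 kips/bolt. φR_n = 0.75 × (2×14.016 + 4×24.375) = 94.1 kips.
Tension yield (gross): A_g = 5.6875×0.25 = 1.4219 in². φR_n = 0.90 × 50 × 1.4219 = 64.0 kips.
Block shear: shear path 2×[1.0625+2×2.25] = 2×5.5625 in, A_gv = 2.7813, A_nv = 2×(5.5625 − 2.5×0.75)×0.25 = 1.8438 in²; tension across gage: (2.4375 − 1×0.75)×0.25 = 0.42188 in². R_n = min(0.6×65×1.8438, 0.6×50×2.7813) + 1.0×65×0.42188 = min(71.908, 83.439) + 27.422 = 99.33 kips. φR_n = 0.75 × 99.33 = 74.5 kips.
Governing: min(116.0, 94.1, 64.0, 74.5) = 64.0 kips → gross-section yield.

64.0 kips (gross-section yield governs)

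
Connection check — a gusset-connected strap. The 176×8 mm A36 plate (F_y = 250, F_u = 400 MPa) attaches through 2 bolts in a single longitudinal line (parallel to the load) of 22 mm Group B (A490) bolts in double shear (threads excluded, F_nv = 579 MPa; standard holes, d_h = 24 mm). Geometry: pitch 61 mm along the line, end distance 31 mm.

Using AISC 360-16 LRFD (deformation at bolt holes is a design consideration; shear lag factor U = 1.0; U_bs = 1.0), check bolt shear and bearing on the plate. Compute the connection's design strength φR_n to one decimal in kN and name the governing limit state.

Bolt shear: A_b = π(22)²/4 = 380.13 mm². φR_n = 0.75 × 579 × 380.13 × 2 × 2 = 660.3 kN.
Bearing (8 mm plate, F_u = 400 MPa): end bolts L_c = 31 − 24/2 = 19, R_n = min(1.2×19×8×400, 2.4×22×8×400) = 72.96 kN/bolt; interior L_c = 61 − 24 = 37, R_n = 142.08 kN/bolt. φR_n = 0.75 × (1×72.96 + 1×142.08) = 161.3 kN.
Governing: min(660.3, 161.3) = 161.3 kN → bearing.

161.3 kN (bearing governs)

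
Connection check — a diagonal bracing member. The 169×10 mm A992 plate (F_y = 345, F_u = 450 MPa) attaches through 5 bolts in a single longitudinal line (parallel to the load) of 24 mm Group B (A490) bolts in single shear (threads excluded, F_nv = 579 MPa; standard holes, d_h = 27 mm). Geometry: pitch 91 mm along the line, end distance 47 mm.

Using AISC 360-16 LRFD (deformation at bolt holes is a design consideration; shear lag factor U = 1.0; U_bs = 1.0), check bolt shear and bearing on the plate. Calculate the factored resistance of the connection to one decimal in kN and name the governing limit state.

913.3 kN (bearing governs)

Bolt shear: A_b = π(24)²/4 = 452.39 mm². φR_n = 0.75 × 579 × 452.39 × 5 × 1 = 982.3 kN.
Bearing (10 mm plate, F_u = 450 MPa): end bolts L_c = 47 − 27/2 = 33.5, R_n = min(1.2×33.5×10×450, 2.4×24×10×450) = 180.9 kN/bolt; interior L_c = 91 − 27 = 64, R_n = 259.2 kN/bolt. φR_n = 0.75 × (1×180.9 + 4×259.2) = 913.3 kN.
Governing: min(982.3, 913.3) = 913.3 kN → bearing.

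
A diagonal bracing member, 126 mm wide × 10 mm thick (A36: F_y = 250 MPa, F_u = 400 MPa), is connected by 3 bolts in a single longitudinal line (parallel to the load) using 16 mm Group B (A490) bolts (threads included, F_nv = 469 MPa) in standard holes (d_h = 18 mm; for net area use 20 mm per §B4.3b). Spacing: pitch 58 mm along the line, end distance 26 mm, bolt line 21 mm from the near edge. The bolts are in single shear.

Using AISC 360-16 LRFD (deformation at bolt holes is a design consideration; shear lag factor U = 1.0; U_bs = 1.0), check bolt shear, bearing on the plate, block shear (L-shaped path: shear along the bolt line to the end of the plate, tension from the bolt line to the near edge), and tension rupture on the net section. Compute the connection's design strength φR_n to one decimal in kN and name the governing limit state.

192.8 kN (block shear governs)

Bolt shear: A_b = π(16)²/4 = 201.06 mm². φR_n = 0.75 × 469 × 201.06 × 3 × 1 = 212.2 kN.
Bearing (10 mm plate, F_u = 400 MPa): end bolts L_c = 26 − 18/2 = 17, R_n = min(1.2×17×10×400, 2.4×16×10×400) = 81.6 kN/bolt; interior L_c = 58 − 18 = 40, R_n = 153.6 kN/bolt. φR_n = 0.75 × (1×81.6 + 2×153.6) = 291.6 kN.
Block shear: shear path 1×[26+2×58] = 1×142 mm, A_gv = 1420, A_nv = 1×(142 − 2.5×20)×10 = 920 mm²; tension to near edge: (21 − 0.5×20)×10 = 110 mm². R_n = min(0.6×400×920, 0.6×250×1420) + 1.0×400×110 = min(220.8, 213) + 44 = 257 kN. φR_n = 0.75 × 257 = 192.8 kN.
Tension rupture (net): A_n = (126 − 1×20)×10 = 1060 mm² (U = 1.0, A_e = A_n). φR_n = 0.75 × 400 × 1060 = 318.0 kN.
Governing: min(212.2, 291.6, 192.8, 318.0) = 192.8 kN → block shear.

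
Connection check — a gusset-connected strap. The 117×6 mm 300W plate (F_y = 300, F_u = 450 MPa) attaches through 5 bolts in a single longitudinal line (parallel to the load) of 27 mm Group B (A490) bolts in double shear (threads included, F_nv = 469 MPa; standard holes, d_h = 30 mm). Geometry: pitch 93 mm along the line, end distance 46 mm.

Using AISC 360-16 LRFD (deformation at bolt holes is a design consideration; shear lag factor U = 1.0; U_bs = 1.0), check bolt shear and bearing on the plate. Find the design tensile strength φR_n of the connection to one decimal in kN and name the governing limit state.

600.2 kN (bearing governs)

Bolt shear: A_b = π(27)²/4 = 572.56 mm². φR_n = 0.75 × 469 × 572.56 × 5 × 2 = 2014.0 kN.
Bearing (6 mm plate, F_u = 450 MPa): end bolts L_c = 46 − 30/2 = 31, R_n = min(1.2×31×6×450, 2.4×27×6×450) = 100.44 kN/bolt; interior L_c = 93 − 30 = 63, R_n = 174.96 kN/bolt. φR_n = 0.75 × (1×100.44 + 4×174.96) = 600.2 kN.
Governing: min(2014.0, 600.2) = 600.2 kN → bearing.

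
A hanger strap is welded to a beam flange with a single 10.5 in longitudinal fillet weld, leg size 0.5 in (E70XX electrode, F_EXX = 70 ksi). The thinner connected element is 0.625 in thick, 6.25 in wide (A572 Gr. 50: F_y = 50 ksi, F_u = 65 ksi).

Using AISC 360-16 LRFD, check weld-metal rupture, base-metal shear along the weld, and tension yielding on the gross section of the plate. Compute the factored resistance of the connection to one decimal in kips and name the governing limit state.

Weld metal: throat = 0.707×0.5 = 0.3535 in, L = 10.5 in. φR_n = 0.75 × 0.6 × 70 × 0.3535 × 10.5 = 116.9 kips.
Base metal shear (0.625 in plate): yield φR_n = 1.0×0.6×50×0.625×10.5 = 196.9 kips; rupture φR_n = 0.75×0.6×65×0.625×10.5 = 192.0 kips; take 192.0 kips (rupture).
Tension yield (gross): A_g = 6.25×0.625 = 3.9063 in². φR_n = 0.90 × 50 × 3.9063 = 175.8 kips.
Governing: min(116.9, 192.0, 175.8) = 116.9 kips → weld metal.

116.9 kips (weld metal governs)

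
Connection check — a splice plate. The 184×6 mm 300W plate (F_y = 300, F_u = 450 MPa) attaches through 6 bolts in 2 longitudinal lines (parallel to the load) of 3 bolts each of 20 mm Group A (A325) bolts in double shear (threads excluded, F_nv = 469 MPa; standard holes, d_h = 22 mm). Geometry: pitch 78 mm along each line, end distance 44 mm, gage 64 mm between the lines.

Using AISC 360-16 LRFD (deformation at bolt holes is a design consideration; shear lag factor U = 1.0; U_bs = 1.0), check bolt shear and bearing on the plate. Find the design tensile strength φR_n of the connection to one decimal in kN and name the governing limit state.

549.2 kN (bearing governs)

Bolt shear: A_b = π(20)²/4 = 314.16 mm². φR_n = 0.75 × 469 × 314.16 × 6 × 2 = 1326.1 kN.
Bearing (6 mm plate, F_u = 450 MPa): end bolts L_c = 44 − 22/2 = 33, R_n = min(1.2×33×6×450, 2.4×20×6×450) = 106.92 kN/bolt; interior L_c = 78 − 22 = 56, R_n = 129.6 kN/bolt. φR_n = 0.75 × (2×106.92 + 4×129.6) = 549.2 kN.
Governing: min(1326.1, 549.2) = 549.2 kN → bearing.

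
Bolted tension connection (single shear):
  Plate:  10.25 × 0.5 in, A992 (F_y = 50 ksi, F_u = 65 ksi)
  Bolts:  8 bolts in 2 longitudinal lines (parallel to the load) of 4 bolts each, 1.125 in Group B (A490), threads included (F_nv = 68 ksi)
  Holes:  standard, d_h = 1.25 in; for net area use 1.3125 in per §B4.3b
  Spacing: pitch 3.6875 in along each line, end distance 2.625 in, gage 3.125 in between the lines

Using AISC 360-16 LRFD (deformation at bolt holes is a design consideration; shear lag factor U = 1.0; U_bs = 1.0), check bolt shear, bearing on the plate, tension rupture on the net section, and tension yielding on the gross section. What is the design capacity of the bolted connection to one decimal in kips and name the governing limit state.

Bolt shear: A_b = π(1.125)²/4 = 0.99402 in². φR_n = 0.75 × 68 × 0.99402 × 8 × 1 = 405.6 kips.
Bearing (0.5 in plate, F_u = 65 ksi): end bolts L_c = 2.625 − 1.25/2 = 2, R_n = min(1.2×2×0.5×65, 2.4×1.125×0.5×65) = 78 kips/bolt; interior L_c = 3.6875 − 1.25 = 2.4375, R_n = 87.75 kips/bolt. φR_n = 0.75 × (2×78 + 6×87.75) = 511.9 kips.
Tension rupture (net): A_n = (10.25 − 2×1.3125)×0.5 = 3.8125 in² (U = 1.0, A_e = A_n). φR_n = 0.75 × 65 × 3.8125 = 185.9 kips.
Tension yield (gross): A_g = 10.25×0.5 = 5.125 in². φR_n = 0.90 × 50 × 5.125 = 230.6 kips.
Governing: min(405.6, 511.9, 185.9, 230.6) = 185.9 kips → net-section rupture.

185.9 kips (net-section rupture governs)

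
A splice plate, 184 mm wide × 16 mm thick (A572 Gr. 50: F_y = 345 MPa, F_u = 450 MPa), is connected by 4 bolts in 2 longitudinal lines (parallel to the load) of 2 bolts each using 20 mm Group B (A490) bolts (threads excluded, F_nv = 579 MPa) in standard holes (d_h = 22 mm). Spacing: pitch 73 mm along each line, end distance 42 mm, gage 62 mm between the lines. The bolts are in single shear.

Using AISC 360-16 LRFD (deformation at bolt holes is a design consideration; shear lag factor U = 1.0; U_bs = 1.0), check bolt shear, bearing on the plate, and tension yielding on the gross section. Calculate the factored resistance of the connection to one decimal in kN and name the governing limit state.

545.7 kN (bolt shear governs)

Bolt shear: A_b = π(20)²/4 = 314.16 mm². φR_n = 0.75 × 579 × 314.16 × 4 × 1 = 545.7 kN.
Bearing (16 mm plate, F_u = 450 MPa): end bolts L_c = 42 − 22/2 = 31, R_n = min(1.2×31×16×450, 2.4×20×16×450) = 267.84 kN/bolt; interior L_c = 73 − 22 = 51, R_n = 345.6 kN/bolt. φR_n = 0.75 × (2×267.84 + 2×345.6) = 920.2 kN.
Tension yield (gross): A_g = 184×16 = 2944 mm². φR_n = 0.90 × 345 × 2944 = 914.1 kN.
Governing: min(545.7, 920.2, 914.1) = 545.7 kN → bolt shear.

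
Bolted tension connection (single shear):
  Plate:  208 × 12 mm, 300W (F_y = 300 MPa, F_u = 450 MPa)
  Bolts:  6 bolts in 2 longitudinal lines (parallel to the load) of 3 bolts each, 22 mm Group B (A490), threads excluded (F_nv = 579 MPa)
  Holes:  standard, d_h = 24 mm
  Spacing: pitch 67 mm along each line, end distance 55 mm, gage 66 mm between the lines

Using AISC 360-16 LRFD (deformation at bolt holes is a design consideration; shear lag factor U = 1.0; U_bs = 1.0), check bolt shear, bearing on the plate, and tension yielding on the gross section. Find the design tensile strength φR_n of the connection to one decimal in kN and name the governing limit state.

Bolt shear: A_b = π(22)²/4 = 380.13 mm². φR_n = 0.75 × 579 × 380.13 × 6 × 1 = 990.4 kN.
Bearing (12 mm plate, F_u = 450 MPa): end bolts L_c = 55 − 24/2 = 43, R_n = min(1.2×43×12×450, 2.4×22×12×450) = 278.64 kN/bolt; interior L_c = 67 − 24 = 43, R_n = 278.64 kN/bolt. φR_n = 0.75 × (2×278.64 + 4×278.64) = 1253.9 kN.
Tension yield (gross): A_g = 208×12 = 2496 mm². φR_n = 0.90 × 300 × 2496 = 673.9 kN.
Governing: min(990.4, 1253.9, 673.9) = 673.9 kN → gross-section yield.

673.9 kN (gross-section yield governs)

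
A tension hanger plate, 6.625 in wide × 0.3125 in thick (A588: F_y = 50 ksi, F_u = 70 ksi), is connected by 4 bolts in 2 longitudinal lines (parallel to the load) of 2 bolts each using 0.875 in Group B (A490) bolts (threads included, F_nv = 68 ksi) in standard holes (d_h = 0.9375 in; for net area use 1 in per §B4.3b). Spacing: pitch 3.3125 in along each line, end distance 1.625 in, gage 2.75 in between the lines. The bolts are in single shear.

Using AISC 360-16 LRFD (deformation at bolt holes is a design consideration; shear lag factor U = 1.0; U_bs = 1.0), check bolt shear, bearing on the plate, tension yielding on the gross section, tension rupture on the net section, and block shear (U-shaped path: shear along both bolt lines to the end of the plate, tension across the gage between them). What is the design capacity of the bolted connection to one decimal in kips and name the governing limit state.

Bolt shear: A_b = π(0.875)²/4 = 0.60132 in². φR_n = 0.75 × 68 × 0.60132 × 4 × 1 = 122.7 kips.
Bearing (0.3125 in plate, F_u = 70 ksi): end bolts L_c = 1.625 − 0.9375/2 = 1.15625, R_n = min(1.2×1.15625×0.3125×70, 2.4×0.875×0.3125×70) = 30.352 kips/bolt; interior L_c = 3.3125 − 0.9375 = 2.375, R_n = 45.938 kips/bolt. φR_n = 0.75 × (2×30.352 + 2×45.938) = 114.4 kips.
Tension yield (gross): A_g = 6.625×0.3125 = 2.0703 in². φR_n = 0.90 × 50 × 2.0703 = 93.2 kips.
Tension rupture (net): A_n = (6.625 − 2×1)×0.3125 = 1.4453 in² (U = 1.0, A_e = A_n). φR_n = 0.75 × 70 × 1.4453 = 75.9 kips.
Block shear: shear path 2×[1.625+1×3.3125] = 2×4.9375 in, A_gv = 3.0859, A_nv = 2×(4.9375 − 1.5×1)×0.3125 = 2.1484 in²; tension across gage: (2.75 − 1×1)×0.3125 = 0.54688 in². R_n = min(0.6×70×2.1484, 0.6×50×3.0859) + 1.0×70×0.54688 = min(90.233, 92.577) + 38.282 = 128.52 kips. φR_n = 0.75 × 128.52 = 96.4 kips.
Governing: min(122.7, 114.4, 93.2, 75.9, 96.4) = 75.9 kips → net-section rupture.

75.9 kips (net-section rupture governs)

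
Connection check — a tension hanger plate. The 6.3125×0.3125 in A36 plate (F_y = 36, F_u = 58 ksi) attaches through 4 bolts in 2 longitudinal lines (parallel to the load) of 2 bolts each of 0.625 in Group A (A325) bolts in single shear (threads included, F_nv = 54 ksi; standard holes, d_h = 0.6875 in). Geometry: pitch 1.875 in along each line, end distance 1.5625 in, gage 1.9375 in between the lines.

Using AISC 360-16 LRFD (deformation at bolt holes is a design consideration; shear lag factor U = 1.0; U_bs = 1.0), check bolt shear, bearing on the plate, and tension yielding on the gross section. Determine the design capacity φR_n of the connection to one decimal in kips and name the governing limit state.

49.7 kips (bolt shear governs)

Bolt shear: A_b = π(0.625)²/4 = 0.3068 in². φR_n = 0.75 × 54 × 0.3068 × 4 × 1 = 49.7 kips.
Bearing (0.3125 in plate, F_u = 58 ksi): end bolts L_c = 1.5625 − 0.6875/2 = 1.21875, R_n = min(1.2×1.21875×0.3125×58, 2.4×0.625×0.3125×58) = 26.508 kips/bolt; interior L_c = 1.875 − 0.6875 = 1.1875, R_n = 25.828 kips/bolt. φR_n = 0.75 × (2×26.508 + 2×25.828) = 78.5 kips.
Tension yield (gross): A_g = 6.3125×0.3125 = 1.9727 in². φR_n = 0.90 × 36 × 1.9727 = 63.9 kips.
Governing: min(49.7, 78.5, 63.9) = 49.7 kips → bolt shear.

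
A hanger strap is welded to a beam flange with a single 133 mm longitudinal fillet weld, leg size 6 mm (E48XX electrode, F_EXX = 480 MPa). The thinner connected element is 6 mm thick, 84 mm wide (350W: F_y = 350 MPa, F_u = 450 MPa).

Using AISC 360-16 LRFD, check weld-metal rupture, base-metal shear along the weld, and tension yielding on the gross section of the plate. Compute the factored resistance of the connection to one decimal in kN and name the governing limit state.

Weld metal: throat = 0.707×6 = 4.242 mm, L = 133 mm. φR_n = 0.75 × 0.6 × 480 × 4.242 × 133 = 121.9 kN.
Base metal shear (6 mm plate): yield φR_n = 1.0×0.6×350×6×133 = 167.6 kN; rupture φR_n = 0.75×0.6×450×6×133 = 161.6 kN; take 161.6 kN (rupture).
Tension yield (gross): A_g = 84×6 = 504 mm². φR_n = 0.90 × 350 × 504 = 158.8 kN.
Governing: min(121.9, 161.6, 158.8) = 121.9 kN → weld metal.

121.9 kN (weld metal governs)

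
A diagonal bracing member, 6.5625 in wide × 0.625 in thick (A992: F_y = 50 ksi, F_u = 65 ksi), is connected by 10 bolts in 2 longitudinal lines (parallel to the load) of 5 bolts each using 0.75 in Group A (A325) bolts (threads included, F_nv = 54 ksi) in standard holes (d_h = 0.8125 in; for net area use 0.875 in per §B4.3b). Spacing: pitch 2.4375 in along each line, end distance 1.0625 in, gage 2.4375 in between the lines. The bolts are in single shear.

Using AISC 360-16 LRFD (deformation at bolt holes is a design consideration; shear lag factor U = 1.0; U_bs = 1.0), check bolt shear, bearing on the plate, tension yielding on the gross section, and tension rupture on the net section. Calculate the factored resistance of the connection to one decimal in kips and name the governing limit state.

Bolt shear: A_b = π(0.75)²/4 = 0.44179 in². φR_n = 0.75 × 54 × 0.44179 × 10 × 1 = 178.9 kips.
Bearing (0.625 in plate, F_u = 65 ksi): end bolts L_c = 1.0625 − 0.8125/2 = 0.65625, R_n = min(1.2×0.65625×0.625×65, 2.4×0.75×0.625×65) = 31.992 kips/bolt; interior L_c = 2.4375 − 0.8125 = 1.625, R_n = 73.125 kips/bolt. φR_n = 0.75 × (2×31.992 + 8×73.125) = 486.7 kips.
Tension yield (gross): A_g = 6.5625×0.625 = 4.1016 in². φR_n = 0.90 × 50 × 4.1016 = 184.6 kips.
Tension rupture (net): A_n = (6.5625 − 2×0.875)×0.625 = 3.0078 in² (U = 1.0, A_e = A_n). φR_n = 0.75 × 65 × 3.0078 = 146.6 kips.
Governing: min(178.9, 486.7, 184.6, 146.6) = 146.6 kips → net-section rupture.

146.6 kips (net-section rupture governs)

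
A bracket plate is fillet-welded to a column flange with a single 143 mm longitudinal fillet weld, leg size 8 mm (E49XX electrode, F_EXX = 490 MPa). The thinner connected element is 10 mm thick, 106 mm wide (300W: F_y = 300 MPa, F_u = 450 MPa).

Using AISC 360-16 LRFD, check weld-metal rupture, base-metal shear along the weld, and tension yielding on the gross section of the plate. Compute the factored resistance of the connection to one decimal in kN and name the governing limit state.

178.3 kN (weld metal governs)

Weld metal: throat = 0.707×8 = 5.656 mm, L = 143 mm. φR_n = 0.75 × 0.6 × 490 × 5.656 × 143 = 178.3 kN.
Base metal shear (10 mm plate): yield φR_n = 1.0×0.6×300×10×143 = 257.4 kN; rupture φR_n = 0.75×0.6×450×10×143 = 289.6 kN; take 257.4 kN (yield).
Tension yield (gross): A_g = 106×10 = 1060 mm². φR_n = 0.90 × 300 × 1060 = 286.2 kN.
Governing: min(178.3, 257.4, 286.2) = 178.3 kN → weld metal.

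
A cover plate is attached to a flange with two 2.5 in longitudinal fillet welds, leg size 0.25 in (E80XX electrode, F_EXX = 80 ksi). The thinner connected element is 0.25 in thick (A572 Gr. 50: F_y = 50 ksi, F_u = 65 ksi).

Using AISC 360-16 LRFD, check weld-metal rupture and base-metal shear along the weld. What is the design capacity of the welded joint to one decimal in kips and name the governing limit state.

Weld metal: throat = 0.707×0.25 = 0.17675 in, L = 2×2.5 = 5 in. φR_n = 0.75 × 0.6 × 80 × 0.17675 × 5 = 31.8 kips.
Base metal shear (0.25 in plate): yield φR_n = 1.0×0.6×50×0.25×5 = 37.5 kips; rupture φR_n = 0.75×0.6×65×0.25×5 = 36.6 kips; take 36.6 kips (rupture).
Governing: min(31.8, 36.6) = 31.8 kips → weld metal.

31.8 kips (weld metal governs)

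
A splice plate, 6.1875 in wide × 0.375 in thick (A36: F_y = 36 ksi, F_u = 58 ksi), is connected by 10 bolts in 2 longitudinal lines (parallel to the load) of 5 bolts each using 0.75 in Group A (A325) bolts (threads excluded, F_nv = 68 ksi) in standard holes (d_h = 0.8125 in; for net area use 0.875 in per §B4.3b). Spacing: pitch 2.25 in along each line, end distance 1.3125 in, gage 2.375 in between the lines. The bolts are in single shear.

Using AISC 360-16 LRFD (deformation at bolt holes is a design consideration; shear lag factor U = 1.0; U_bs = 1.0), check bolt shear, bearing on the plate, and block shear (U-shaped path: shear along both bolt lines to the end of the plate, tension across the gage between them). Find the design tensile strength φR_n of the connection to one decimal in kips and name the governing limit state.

149.3 kips (block shear governs)

Bolt shear: A_b = π(0.75)²/4 = 0.44179 in². φR_n = 0.75 × 68 × 0.44179 × 10 × 1 = 225.3 kips.
Bearing (0.375 in plate, F_u = 58 ksi): end bolts L_c = 1.3125 − 0.8125/2 = 0.90625, R_n = min(1.2×0.90625×0.375×58, 2.4×0.75×0.375×58) = 23.653 kips/bolt; interior L_c = 2.25 − 0.8125 = 1.4375, R_n = 37.519 kips/bolt. φR_n = 0.75 × (2×23.653 + 8×37.519) = 260.6 kips.
Block shear: shear path 2×[1.3125+4×2.25] = 2×10.3125 in, A_gv = 7.7344, A_nv = 2×(10.3125 − 4.5×0.875)×0.375 = 4.7813 in²; tension across gage: (2.375 − 1×0.875)×0.375 = 0.5625 in². R_n = min(0.6×58×4.7813, 0.6×36×7.7344) + 1.0×58×0.5625 = min(166.39, 167.06) + 32.625 = 199.02 kips. φR_n = 0.75 × 199.02 = 149.3 kips.
Governing: min(225.3, 260.6, 149.3) = 149.3 kips → block shear.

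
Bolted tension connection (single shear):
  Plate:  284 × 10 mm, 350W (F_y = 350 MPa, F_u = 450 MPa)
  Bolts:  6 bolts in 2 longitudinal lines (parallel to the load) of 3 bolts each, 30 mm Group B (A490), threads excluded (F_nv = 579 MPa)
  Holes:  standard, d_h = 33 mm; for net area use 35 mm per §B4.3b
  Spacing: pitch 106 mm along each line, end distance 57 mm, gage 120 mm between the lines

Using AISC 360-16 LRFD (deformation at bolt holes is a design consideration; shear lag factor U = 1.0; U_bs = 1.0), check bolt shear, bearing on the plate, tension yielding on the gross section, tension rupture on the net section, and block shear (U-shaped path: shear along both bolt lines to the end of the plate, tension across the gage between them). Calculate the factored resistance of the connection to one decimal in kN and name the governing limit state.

Bolt shear: A_b = π(30)²/4 = 706.86 mm². φR_n = 0.75 × 579 × 706.86 × 6 × 1 = 1841.7 kN.
Bearing (10 mm plate, F_u = 450 MPa): end bolts L_c = 57 − 33/2 = 40.5, R_n = min(1.2×40.5×10×450, 2.4×30×10×450) = 218.7 kN/bolt; interior L_c = 106 − 33 = 73, R_n = 324 kN/bolt. φR_n = 0.75 × (2×218.7 + 4×324) = 1300.1 kN.
Tension yield (gross): A_g = 284×10 = 2840 mm². φR_n = 0.90 × 350 × 2840 = 894.6 kN.
Tension rupture (net): A_n = (284 − 2×35)×10 = 2140 mm² (U = 1.0, A_e = A_n). φR_n = 0.75 × 450 × 2140 = 722.3 kN.
Block shear: shear path 2×[57+2×106] = 2×269 mm, A_gv = 5380, A_nv = 2×(269 − 2.5×35)×10 = 3630 mm²; tension across gage: (120 − 1×35)×10 = 850 mm². R_n = min(0.6×450×3630, 0.6×350×5380) + 1.0×450×850 = min(980.1, 1129.8) + 382.5 = 1362.6 kN. φR_n = 0.75 × 1362.6 = 1022.0 kN.
Governing: min(1841.7, 1300.1, 894.6, 722.3, 1022.0) = 722.3 kN → net-section rupture.

722.3 kN (net-section rupture governs)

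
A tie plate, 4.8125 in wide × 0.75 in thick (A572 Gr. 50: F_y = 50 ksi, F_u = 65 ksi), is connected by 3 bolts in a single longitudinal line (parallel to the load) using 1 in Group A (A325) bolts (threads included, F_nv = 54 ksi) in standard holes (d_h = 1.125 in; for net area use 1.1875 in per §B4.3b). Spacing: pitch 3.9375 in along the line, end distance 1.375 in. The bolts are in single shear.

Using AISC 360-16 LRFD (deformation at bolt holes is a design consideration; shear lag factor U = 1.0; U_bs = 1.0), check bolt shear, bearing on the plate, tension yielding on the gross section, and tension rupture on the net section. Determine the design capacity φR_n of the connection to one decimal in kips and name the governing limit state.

95.4 kips (bolt shear governs)

Bolt shear: A_b = π(1)²/4 = 0.7854 in². φR_n = 0.75 × 54 × 0.7854 × 3 × 1 = 95.4 kips.
Bearing (0.75 in plate, F_u = 65 ksi): end bolts L_c = 1.375 − 1.125/2 = 0.8125, R_n = min(1.2×0.8125×0.75×65, 2.4×1×0.75×65) = 47.531 kips/bolt; interior L_c = 3.9375 − 1.125 = 2.8125, R_n = 117 kips/bolt. φR_n = 0.75 × (1×47.531 + 2×117) = 211.1 kips.
Tension yield (gross): A_g = 4.8125×0.75 = 3.6094 in². φR_n = 0.90 × 50 × 3.6094 = 162.4 kips.
Tension rupture (net): A_n = (4.8125 − 1×1.1875)×0.75 = 2.7188 in² (U = 1.0, A_e = A_n). φR_n = 0.75 × 65 × 2.7188 = 132.5 kips.
Governing: min(95.4, 211.1, 162.4, 132.5) = 95.4 kips → bolt shear.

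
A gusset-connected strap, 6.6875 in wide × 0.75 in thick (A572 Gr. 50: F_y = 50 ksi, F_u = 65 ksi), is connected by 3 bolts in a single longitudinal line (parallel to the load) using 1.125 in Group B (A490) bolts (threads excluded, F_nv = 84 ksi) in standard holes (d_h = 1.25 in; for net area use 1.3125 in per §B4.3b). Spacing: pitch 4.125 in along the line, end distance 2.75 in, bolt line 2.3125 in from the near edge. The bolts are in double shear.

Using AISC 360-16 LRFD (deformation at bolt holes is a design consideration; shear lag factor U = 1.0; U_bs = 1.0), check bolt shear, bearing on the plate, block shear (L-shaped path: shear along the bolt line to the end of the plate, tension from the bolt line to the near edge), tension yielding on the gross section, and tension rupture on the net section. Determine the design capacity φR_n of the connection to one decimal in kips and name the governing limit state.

196.5 kips (net-section rupture governs)

Bolt shear: A_b = π(1.125)²/4 = 0.99402 in². φR_n = 0.75 × 84 × 0.99402 × 3 × 2 = 375.7 kips.
Bearing (0.75 in plate, F_u = 65 ksi): end bolts L_c = 2.75 − 1.25/2 = 2.125, R_n = min(1.2×2.125×0.75×65, 2.4×1.125×0.75×65) = 124.31 kips/bolt; interior L_c = 4.125 − 1.25 = 2.875, R_n = 131.63 kips/bolt. φR_n = 0.75 × (1×124.31 + 2×131.63) = 290.7 kips.
Block shear: shear path 1×[2.75+2×4.125] = 1×11 in, A_gv = 8.25, A_nv = 1×(11 − 2.5×1.3125)×0.75 = 5.7891 in²; tension to near edge: (2.3125 − 0.5×1.3125)×0.75 = 1.2422 in². R_n = min(0.6×65×5.7891, 0.6×50×8.25) + 1.0×65×1.2422 = min(225.77, 247.5) + 80.743 = 306.51 kips. φR_n = 0.75 × 306.51 = 229.9 kips.
Tension yield (gross): A_g = 6.6875×0.75 = 5.0156 in². φR_n = 0.90 × 50 × 5.0156 = 225.7 kips.
Tension rupture (net): A_n = (6.6875 − 1×1.3125)×0.75 = 4.0313 in² (U = 1.0, A_e = A_n). φR_n = 0.75 × 65 × 4.0313 = 196.5 kips.
Governing: min(375.7, 290.7, 229.9, 225.7, 196.5) = 196.5 kips → net-section rupture.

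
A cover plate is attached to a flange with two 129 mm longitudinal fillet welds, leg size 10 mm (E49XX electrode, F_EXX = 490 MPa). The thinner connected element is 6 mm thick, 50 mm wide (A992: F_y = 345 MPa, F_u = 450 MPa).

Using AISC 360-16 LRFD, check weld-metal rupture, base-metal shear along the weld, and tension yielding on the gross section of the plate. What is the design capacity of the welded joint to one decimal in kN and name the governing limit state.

93.2 kN (gross-section yield governs)

Weld metal: throat = 0.707×10 = 7.07 mm, L = 2×129 = 258 mm. φR_n = 0.75 × 0.6 × 490 × 7.07 × 258 = 402.2 kN.
Base metal shear (6 mm plate): yield φR_n = 1.0×0.6×345×6×258 = 320.4 kN; rupture φR_n = 0.75×0.6×450×6×258 = 313.5 kN; take 313.5 kN (rupture).
Tension yield (gross): A_g = 50×6 = 300 mm². φR_n = 0.90 × 345 × 300 = 93.2 kN.
Governing: min(402.2, 313.5, 93.2) = 93.2 kN → gross-section yield.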